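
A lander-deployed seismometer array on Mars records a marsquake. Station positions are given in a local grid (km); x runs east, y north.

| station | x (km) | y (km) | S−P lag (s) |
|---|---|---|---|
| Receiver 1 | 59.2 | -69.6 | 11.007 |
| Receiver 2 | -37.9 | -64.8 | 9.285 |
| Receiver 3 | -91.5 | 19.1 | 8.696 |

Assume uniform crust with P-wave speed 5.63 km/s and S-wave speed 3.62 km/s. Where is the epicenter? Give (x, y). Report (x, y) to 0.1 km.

Distance from S−P lag: d = Δt · v_P v_S / (v_P − v_S) = Δt · (5.63·3.62)/(5.63−3.62) ≈ 10.1396·Δt.
So d_Receiver 1 = 111.61, d_Receiver 2 = 94.15, d_Receiver 3 = 88.17 km.
Circle about each station: (x − 59.2)² + (y + 69.6)² = 111.61²; (x + 37.9)² + (y + 64.8)² = 94.15²; (x + 91.5)² + (y − 19.1)² = 88.17².
Subtracting pairs of circle equations eliminates x²+y² and gives linear equations (the radical axes):
-194.2 x + 9.6 y = 879.22
-301.4 x + 177.4 y = 5071.10
Solving the 2×2 system: x ≈ -3.4, y ≈ 22.8 km.

(-3.4, 22.8)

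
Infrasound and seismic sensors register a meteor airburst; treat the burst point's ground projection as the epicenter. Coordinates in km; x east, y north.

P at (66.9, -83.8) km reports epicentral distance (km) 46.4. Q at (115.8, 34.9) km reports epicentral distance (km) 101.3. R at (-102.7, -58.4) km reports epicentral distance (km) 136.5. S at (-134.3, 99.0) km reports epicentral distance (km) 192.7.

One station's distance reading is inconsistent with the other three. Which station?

P

Solve using three stations at a time. Using Q, R, S (subtract circle equations pairwise → linear system) gives (x, y) ≈ (24.8, -9.7).
Distances from that point to each station vs reported:
  P: calculated 85.2 vs reported 46.4 → residual 38.8 km
  Q: calculated 101.3 vs reported 101.3 → residual 0.0 km
  R: calculated 136.5 vs reported 136.5 → residual 0.0 km
  S: calculated 192.7 vs reported 192.7 → residual 0.0 km
Q, R, S are mutually consistent (residuals ≈ 0); P is off by 38.8 km.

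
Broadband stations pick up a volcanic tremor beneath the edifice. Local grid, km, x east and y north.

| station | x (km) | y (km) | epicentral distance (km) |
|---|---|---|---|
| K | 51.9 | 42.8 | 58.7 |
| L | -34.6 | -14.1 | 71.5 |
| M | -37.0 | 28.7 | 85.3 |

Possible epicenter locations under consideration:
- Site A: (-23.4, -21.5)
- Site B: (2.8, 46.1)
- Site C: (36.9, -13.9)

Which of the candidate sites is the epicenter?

For each candidate, compare |candidate − station| to the reported distance:
Site A: residuals K 40.3, L 58.1, M 33.3 → max 58.1 km
Site B: residuals K 9.5, L 0.6, M 41.9 → max 41.9 km
Site C: residuals K 0.0, L 0.0, M 0.0 → max 0.0 km
Only Site C has all residuals ≈ 0.

Site C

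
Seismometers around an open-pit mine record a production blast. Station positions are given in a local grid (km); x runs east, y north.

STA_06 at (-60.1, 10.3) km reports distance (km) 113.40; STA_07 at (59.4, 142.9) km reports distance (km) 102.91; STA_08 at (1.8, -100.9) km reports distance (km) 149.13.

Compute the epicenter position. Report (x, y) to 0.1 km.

Circle about each station: (x + 60.1)² + (y − 10.3)² = 113.40²; (x − 59.4)² + (y − 142.9)² = 102.91²; (x − 1.8)² + (y + 100.9)² = 149.13².
Subtracting pairs of circle equations eliminates x²+y² and gives linear equations (the radical axes):
239.0 x + 265.2 y = 22499.76
123.8 x − 222.4 y = -2914.25
Solving the 2×2 system: x ≈ 49.2, y ≈ 40.5 km.
Check against STA_06 (with the unrounded x, y): √((x + 60.1)²+(y − 10.3)²) = 113.40 ≈ 113.40 km. ✓

49.2 km east, 40.5 km north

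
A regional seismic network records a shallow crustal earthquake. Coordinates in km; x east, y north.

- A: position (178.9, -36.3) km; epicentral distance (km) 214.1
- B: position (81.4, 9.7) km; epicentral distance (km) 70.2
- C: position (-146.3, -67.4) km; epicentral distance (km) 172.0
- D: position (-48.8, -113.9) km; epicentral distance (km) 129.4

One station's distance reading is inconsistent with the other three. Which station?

A

Solve using three stations at a time. Using B, C, D (subtract circle equations pairwise → linear system) gives (x, y) ≈ (11.8, 0.5).
Distances from that point to each station vs reported:
  A: calculated 171.1 vs reported 214.1 → residual 43.0 km
  B: calculated 70.2 vs reported 70.2 → residual 0.0 km
  C: calculated 172.0 vs reported 172.0 → residual 0.0 km
  D: calculated 129.4 vs reported 129.4 → residual 0.0 km
B, C, D are mutually consistent (residuals ≈ 0); A is off by 43.0 km.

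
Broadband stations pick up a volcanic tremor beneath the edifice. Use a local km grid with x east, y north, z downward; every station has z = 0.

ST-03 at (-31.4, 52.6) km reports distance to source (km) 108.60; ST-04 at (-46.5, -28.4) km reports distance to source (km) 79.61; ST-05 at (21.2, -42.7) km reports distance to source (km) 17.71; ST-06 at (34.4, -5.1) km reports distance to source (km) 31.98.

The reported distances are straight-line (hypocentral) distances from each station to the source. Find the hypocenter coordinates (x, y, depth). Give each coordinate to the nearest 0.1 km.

(32.0, -34.8, 11.6)

Each station gives a sphere (x−x_i)² + (y−y_i)² + z² = d_i² (stations at z=0).
Subtracting the ST-03 sphere from ST-04 and ST-05: z² cancels, leaving linear equations in x and y:
-30.2 x − 162.0 y = 4672.30
105.2 x − 190.6 y = 10000.33
Solving: x ≈ 31.998, y ≈ -34.806 km (keep extra digits for the depth step; rounded: 32.0, -34.8).
Then from the ST-03 sphere: z² = 108.60² − (x + 31.4)² − (y − 52.6)² with x = 31.998, y = -34.806, so z ≈ 11.612 ≈ 11.6 km.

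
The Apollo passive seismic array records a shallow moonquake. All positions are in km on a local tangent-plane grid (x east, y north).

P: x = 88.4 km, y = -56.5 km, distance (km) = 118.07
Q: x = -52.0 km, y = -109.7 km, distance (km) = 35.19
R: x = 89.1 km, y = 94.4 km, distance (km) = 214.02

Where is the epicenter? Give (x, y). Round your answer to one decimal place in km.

(-25.9, -86.1)

Circle about each station: (x − 88.4)² + (y + 56.5)² = 118.07²; (x + 52.0)² + (y + 109.7)² = 35.19²; (x − 89.1)² + (y − 94.4)² = 214.02².
Subtracting the P equation from the Q and R equations removes the quadratic terms:
-280.8 x − 106.4 y = 16433.47
1.4 x + 301.8 y = -26020.68
Solving the 2×2 system: x ≈ -25.9, y ≈ -86.1 km.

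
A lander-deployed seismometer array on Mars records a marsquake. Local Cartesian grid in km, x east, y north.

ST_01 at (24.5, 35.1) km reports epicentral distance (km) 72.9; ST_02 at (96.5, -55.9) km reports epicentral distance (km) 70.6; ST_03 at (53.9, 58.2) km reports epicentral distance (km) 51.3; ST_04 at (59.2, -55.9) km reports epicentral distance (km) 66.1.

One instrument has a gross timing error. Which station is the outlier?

Solve using three stations at a time. Using ST_02, ST_03, ST_04 (subtract circle equations pairwise → linear system) gives (x, y) ≈ (69.6, 9.4).
Distances from that point to each station vs reported:
  ST_01: calculated 51.9 vs reported 72.9 → residual 21.0 km
  ST_02: calculated 70.6 vs reported 70.6 → residual 0.0 km
  ST_03: calculated 51.3 vs reported 51.3 → residual 0.0 km
  ST_04: calculated 66.1 vs reported 66.1 → residual 0.0 km
ST_02, ST_03, ST_04 are mutually consistent (residuals ≈ 0); ST_01 is off by 21.0 km.

ST_01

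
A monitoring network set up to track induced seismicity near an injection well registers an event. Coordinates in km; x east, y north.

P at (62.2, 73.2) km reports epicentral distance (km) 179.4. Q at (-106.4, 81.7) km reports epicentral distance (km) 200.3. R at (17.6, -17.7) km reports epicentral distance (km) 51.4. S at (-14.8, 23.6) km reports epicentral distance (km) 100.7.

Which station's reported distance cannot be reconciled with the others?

Solve using three stations at a time. Using Q, R, S (subtract circle equations pairwise → linear system) gives (x, y) ≈ (26.4, -68.3).
Distances from that point to each station vs reported:
  P: calculated 145.9 vs reported 179.4 → residual 33.5 km
  Q: calculated 200.3 vs reported 200.3 → residual 0.0 km
  R: calculated 51.3 vs reported 51.4 → residual 0.1 km
  S: calculated 100.7 vs reported 100.7 → residual 0.0 km
Q, R, S are mutually consistent (residuals ≈ 0); P is off by 33.5 km.

P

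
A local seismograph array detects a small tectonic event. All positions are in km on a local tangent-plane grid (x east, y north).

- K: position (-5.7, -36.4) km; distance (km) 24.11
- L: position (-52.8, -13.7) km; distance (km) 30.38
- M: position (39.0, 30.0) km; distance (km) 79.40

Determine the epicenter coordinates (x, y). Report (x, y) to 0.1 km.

Circle about each station: (x + 5.7)² + (y + 36.4)² = 24.11²; (x + 52.8)² + (y + 13.7)² = 30.38²; (x − 39.0)² + (y − 30.0)² = 79.40².
Subtracting pairs of circle equations eliminates x²+y² and gives linear equations (the radical axes):
-94.2 x + 45.4 y = 1276.43
89.4 x + 132.8 y = -4659.52
Solving the 2×2 system: x ≈ -23.0, y ≈ -19.6 km.

-23.0 km east, -19.6 km north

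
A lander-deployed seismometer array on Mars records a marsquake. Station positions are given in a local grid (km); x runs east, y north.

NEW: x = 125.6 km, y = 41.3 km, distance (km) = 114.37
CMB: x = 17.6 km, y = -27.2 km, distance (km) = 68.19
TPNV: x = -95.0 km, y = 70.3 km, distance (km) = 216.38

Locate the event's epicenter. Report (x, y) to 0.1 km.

76.3 km east, -61.9 km north

Circle about each station: (x − 125.6)² + (y − 41.3)² = 114.37²; (x − 17.6)² + (y + 27.2)² = 68.19²; (x + 95.0)² + (y − 70.3)² = 216.38².
Subtracting pairs of circle equations eliminates x²+y² and gives linear equations (the radical axes):
-216.0 x − 137.0 y = -8000.83
-441.2 x + 58.0 y = -37253.77
Solving the 2×2 system: x ≈ 76.3, y ≈ -61.9 km.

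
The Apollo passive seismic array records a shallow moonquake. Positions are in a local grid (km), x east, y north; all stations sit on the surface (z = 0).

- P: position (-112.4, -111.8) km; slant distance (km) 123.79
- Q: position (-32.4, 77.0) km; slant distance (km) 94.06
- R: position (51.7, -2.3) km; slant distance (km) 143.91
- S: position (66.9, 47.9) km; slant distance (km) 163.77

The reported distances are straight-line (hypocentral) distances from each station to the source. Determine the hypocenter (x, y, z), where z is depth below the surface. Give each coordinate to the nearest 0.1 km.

x ≈ -89.5 km, y ≈ 7.0 km, depth ≈ 26.2 km

Each station gives a sphere (x−x_i)² + (y−y_i)² + z² = d_i² (stations at z=0).
Subtracting the P sphere from Q and R: z² cancels, leaving linear equations in x and y:
160.0 x + 377.6 y = -11677.56
328.2 x + 219.0 y = -27840.94
Solving: x ≈ -89.498, y ≈ 6.997 km (keep extra digits for the depth step; rounded: -89.5, 7.0).
Then from the P sphere: z² = 123.79² − (x + 112.4)² − (y + 111.8)² with x = -89.498, y = 6.997, so z ≈ 26.206 ≈ 26.2 km.
Check against S (with the unrounded solution): distance 163.77 ≈ 163.77 km. ✓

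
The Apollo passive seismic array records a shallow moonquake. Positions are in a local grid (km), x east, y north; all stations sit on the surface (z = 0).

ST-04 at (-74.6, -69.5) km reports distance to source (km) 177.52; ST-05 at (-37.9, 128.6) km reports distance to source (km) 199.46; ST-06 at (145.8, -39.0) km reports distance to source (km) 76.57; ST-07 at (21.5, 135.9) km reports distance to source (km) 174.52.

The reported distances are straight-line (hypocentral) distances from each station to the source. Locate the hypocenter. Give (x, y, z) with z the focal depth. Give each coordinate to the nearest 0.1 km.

x ≈ 88.8 km, y ≈ -18.2 km, depth ≈ 46.7 km

Each station gives a sphere (x−x_i)² + (y−y_i)² + z² = d_i² (stations at z=0).
Subtracting the ST-04 sphere from ST-05 and ST-06: z² cancels, leaving linear equations in x and y:
73.4 x + 396.2 y = -691.98
440.8 x + 61.0 y = 38033.62
Solving: x ≈ 88.801, y ≈ -18.198 km (keep extra digits for the depth step; rounded: 88.8, -18.2).
Then from the ST-04 sphere: z² = 177.52² − (x + 74.6)² − (y + 69.5)² with x = 88.801, y = -18.198, so z ≈ 46.707 ≈ 46.7 km.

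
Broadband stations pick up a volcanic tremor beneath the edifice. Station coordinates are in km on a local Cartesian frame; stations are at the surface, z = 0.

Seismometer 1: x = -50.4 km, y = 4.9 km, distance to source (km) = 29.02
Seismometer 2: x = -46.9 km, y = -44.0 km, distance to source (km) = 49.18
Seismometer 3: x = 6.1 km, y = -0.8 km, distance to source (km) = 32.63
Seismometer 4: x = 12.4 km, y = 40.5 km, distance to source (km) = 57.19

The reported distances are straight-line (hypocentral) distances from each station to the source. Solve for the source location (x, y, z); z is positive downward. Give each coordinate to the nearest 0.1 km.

Each station gives a sphere (x−x_i)² + (y−y_i)² + z² = d_i² (stations at z=0).
Subtracting the Seismometer 1 sphere from Seismometer 2 and Seismometer 3: z² cancels, leaving linear equations in x and y:
7.0 x − 97.8 y = -5.07
113.0 x − 11.4 y = -2748.88
Solving: x ≈ -24.498, y ≈ -1.702 km (keep extra digits for the depth step; rounded: -24.5, -1.7).
Then from the Seismometer 1 sphere: z² = 29.02² − (x + 50.4)² − (y − 4.9)² with x = -24.498, y = -1.702, so z ≈ 11.299 ≈ 11.3 km.
Check against Seismometer 4 (with the unrounded solution): distance 57.18 ≈ 57.19 km. ✓

(-24.5, -1.7, 11.3)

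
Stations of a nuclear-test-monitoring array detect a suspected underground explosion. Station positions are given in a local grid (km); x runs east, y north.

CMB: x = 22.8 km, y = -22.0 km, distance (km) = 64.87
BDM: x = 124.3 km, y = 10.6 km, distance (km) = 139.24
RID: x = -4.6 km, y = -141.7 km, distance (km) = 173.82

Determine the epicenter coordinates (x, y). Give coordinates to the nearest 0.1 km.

Circle about each station: (x − 22.8)² + (y + 22.0)² = 64.87²; (x − 124.3)² + (y − 10.6)² = 139.24²; (x + 4.6)² + (y + 141.7)² = 173.82².
Subtracting the CMB equation from the BDM and RID equations removes the quadratic terms:
203.0 x + 65.2 y = -620.65
-54.8 x − 239.4 y = -6909.07
Solving the 2×2 system: x ≈ -13.3, y ≈ 31.9 km.

(-13.3, 31.9)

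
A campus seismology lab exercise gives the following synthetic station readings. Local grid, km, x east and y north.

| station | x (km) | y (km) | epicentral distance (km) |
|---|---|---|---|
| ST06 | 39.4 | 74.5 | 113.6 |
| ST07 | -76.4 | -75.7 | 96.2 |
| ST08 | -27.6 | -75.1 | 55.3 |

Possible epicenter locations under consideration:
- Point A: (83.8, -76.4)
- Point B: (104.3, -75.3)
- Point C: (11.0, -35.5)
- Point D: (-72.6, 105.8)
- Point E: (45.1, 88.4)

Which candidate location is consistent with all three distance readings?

Point C

For each candidate, compare |candidate − station| to the reported distance:
Point A: residuals ST06 43.7, ST07 64.0, ST08 56.1 → max 64.0 km
Point B: residuals ST06 49.7, ST07 84.5, ST08 76.6 → max 84.5 km
Point C: residuals ST06 0.0, ST07 0.0, ST08 0.0 → max 0.0 km
Point D: residuals ST06 2.7, ST07 85.3, ST08 131.1 → max 131.1 km
Point E: residuals ST06 98.6, ST07 108.0, ST08 123.6 → max 123.6 km
Only Point C has all residuals ≈ 0.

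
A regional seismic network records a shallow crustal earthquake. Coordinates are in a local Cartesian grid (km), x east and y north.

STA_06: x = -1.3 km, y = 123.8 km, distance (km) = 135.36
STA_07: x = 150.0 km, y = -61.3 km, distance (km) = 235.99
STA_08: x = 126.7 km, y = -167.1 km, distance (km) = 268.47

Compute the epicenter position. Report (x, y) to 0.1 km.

Circle about each station: (x + 1.3)² + (y − 123.8)² = 135.36²; (x − 150.0)² + (y + 61.3)² = 235.99²; (x − 126.7)² + (y + 167.1)² = 268.47².
Subtracting pairs of circle equations eliminates x²+y² and gives linear equations (the radical axes):
302.6 x − 370.2 y = -26439.39
256.0 x − 581.8 y = -25106.64
Solving the 2×2 system: x ≈ -74.9, y ≈ 10.2 km.

x ≈ -74.9 km, y ≈ 10.2 km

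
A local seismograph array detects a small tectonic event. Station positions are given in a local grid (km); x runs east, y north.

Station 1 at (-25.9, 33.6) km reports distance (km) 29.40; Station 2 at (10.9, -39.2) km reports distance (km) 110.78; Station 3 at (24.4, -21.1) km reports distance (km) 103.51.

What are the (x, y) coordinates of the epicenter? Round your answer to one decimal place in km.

-42.6 km east, 57.8 km north

Circle about each station: (x + 25.9)² + (y − 33.6)² = 29.40²; (x − 10.9)² + (y + 39.2)² = 110.78²; (x − 24.4)² + (y + 21.1)² = 103.51².
Subtracting the Station 1 equation from the Station 2 and Station 3 equations removes the quadratic terms:
73.6 x − 145.6 y = -11552.17
100.6 x − 109.4 y = -10609.16
Solving the 2×2 system: x ≈ -42.6, y ≈ 57.8 km.
Check against Station 1 (with the unrounded x, y): √((x + 25.9)²+(y − 33.6)²) = 29.41 ≈ 29.40 km. ✓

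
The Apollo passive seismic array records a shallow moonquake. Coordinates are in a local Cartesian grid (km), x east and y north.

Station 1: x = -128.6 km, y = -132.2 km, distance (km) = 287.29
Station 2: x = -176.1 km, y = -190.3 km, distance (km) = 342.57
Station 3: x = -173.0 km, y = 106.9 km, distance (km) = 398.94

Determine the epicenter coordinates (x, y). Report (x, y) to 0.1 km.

Circle about each station: (x + 128.6)² + (y + 132.2)² = 287.29²; (x + 176.1)² + (y + 190.3)² = 342.57²; (x + 173.0)² + (y − 106.9)² = 398.94².
Subtracting pairs of circle equations eliminates x²+y² and gives linear equations (the radical axes):
-95.0 x − 116.2 y = -1608.16
-88.8 x + 478.2 y = -69275.77
Solving the 2×2 system: x ≈ 158.2, y ≈ -115.5 km.

(158.2, -115.5)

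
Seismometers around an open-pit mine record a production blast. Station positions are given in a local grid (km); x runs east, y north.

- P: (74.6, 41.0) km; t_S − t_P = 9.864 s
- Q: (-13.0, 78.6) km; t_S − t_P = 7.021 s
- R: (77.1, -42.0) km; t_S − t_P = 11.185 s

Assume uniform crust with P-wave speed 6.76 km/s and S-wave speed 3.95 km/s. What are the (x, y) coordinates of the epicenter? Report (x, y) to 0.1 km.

(-14.5, 11.9)

Distance from S−P lag: d = Δt · v_P v_S / (v_P − v_S) = Δt · (6.76·3.95)/(6.76−3.95) ≈ 9.5025·Δt.
So d_P = 93.73, d_Q = 66.72, d_R = 106.29 km.
Circle about each station: (x − 74.6)² + (y − 41.0)² = 93.73²; (x + 13.0)² + (y − 78.6)² = 66.72²; (x − 77.1)² + (y + 42.0)² = 106.29².
Subtracting pairs of circle equations eliminates x²+y² and gives linear equations (the radical axes):
-175.2 x + 75.2 y = 3434.55
5.0 x − 166.0 y = -2050.00
Solving the 2×2 system: x ≈ -14.5, y ≈ 11.9 km.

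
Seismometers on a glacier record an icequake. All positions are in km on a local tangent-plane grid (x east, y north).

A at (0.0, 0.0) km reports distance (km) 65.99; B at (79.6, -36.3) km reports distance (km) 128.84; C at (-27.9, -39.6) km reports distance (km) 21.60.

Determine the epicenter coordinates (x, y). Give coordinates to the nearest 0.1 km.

(-49.0, -44.2)

Circle about each station: x² + y² = 65.99²; (x − 79.6)² + (y + 36.3)² = 128.84²; (x + 27.9)² + (y + 39.6)² = 21.60².
Subtracting pairs of circle equations eliminates x²+y² and gives linear equations (the radical axes):
159.2 x − 72.6 y = -4591.22
-55.8 x − 79.2 y = 6234.69
Solving the 2×2 system: x ≈ -49.0, y ≈ -44.2 km.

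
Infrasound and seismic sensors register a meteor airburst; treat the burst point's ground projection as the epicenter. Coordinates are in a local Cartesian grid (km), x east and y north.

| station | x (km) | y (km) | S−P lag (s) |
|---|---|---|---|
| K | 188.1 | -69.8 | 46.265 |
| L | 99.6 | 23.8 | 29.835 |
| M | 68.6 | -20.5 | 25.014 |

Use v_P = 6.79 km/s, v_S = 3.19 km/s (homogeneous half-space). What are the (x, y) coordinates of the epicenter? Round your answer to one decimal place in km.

x ≈ -79.2 km, y ≈ 7.9 km

Distance from S−P lag: d = Δt · v_P v_S / (v_P − v_S) = Δt · (6.79·3.19)/(6.79−3.19) ≈ 6.0167·Δt.
So d_K = 278.36, d_L = 179.51, d_M = 150.50 km.
Circle about each station: (x − 188.1)² + (y + 69.8)² = 278.36²; (x − 99.6)² + (y − 23.8)² = 179.51²; (x − 68.6)² + (y + 20.5)² = 150.50².
Subtracting pairs of circle equations eliminates x²+y² and gives linear equations (the radical axes):
-177.0 x + 187.2 y = 15493.40
-239.0 x + 98.6 y = 19706.60
Solving the 2×2 system: x ≈ -79.2, y ≈ 7.9 km.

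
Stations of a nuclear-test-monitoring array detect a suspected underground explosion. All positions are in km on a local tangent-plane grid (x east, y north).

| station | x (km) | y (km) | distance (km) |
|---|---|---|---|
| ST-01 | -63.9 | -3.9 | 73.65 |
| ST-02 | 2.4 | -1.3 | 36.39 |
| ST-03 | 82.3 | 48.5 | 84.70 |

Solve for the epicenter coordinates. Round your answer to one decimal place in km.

Circle about each station: (x + 63.9)² + (y + 3.9)² = 73.65²; (x − 2.4)² + (y + 1.3)² = 36.39²; (x − 82.3)² + (y − 48.5)² = 84.70².
Subtracting the ST-01 equation from the ST-02 and ST-03 equations removes the quadratic terms:
132.6 x + 5.2 y = 9.12
292.4 x + 104.8 y = 3277.35
Solving the 2×2 system: x ≈ -1.3, y ≈ 34.9 km.
Check against ST-01 (with the unrounded x, y): √((x + 63.9)²+(y + 3.9)²) = 73.65 ≈ 73.65 km. ✓

(-1.3, 34.9)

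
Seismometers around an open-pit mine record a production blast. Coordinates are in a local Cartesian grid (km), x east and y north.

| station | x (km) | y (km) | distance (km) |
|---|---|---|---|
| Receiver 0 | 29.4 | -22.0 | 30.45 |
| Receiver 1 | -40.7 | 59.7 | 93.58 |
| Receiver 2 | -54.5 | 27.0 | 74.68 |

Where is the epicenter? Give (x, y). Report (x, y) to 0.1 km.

Circle about each station: (x − 29.4)² + (y + 22.0)² = 30.45²; (x + 40.7)² + (y − 59.7)² = 93.58²; (x + 54.5)² + (y − 27.0)² = 74.68².
Subtracting the Receiver 0 equation from the Receiver 1 and Receiver 2 equations removes the quadratic terms:
-140.2 x + 163.4 y = -3957.79
-167.8 x + 98.0 y = -2299.01
Solving the 2×2 system: x ≈ -0.9, y ≈ -25.0 km.

(-0.9, -25.0)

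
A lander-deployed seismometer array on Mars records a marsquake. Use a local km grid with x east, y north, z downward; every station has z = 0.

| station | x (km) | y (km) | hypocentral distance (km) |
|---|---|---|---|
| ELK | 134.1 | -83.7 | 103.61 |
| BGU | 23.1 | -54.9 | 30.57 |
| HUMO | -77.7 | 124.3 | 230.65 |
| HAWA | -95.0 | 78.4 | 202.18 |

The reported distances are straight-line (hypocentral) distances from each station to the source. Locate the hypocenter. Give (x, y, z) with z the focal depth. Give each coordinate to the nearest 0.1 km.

Each station gives a sphere (x−x_i)² + (y−y_i)² + z² = d_i² (stations at z=0).
Subtracting the ELK sphere from BGU and HUMO: z² cancels, leaving linear equations in x and y:
-222.0 x + 57.6 y = -11640.37
-423.6 x + 416.0 y = -45965.11
Solving: x ≈ 32.299, y ≈ -77.604 km (keep extra digits for the depth step; rounded: 32.3, -77.6).
Then from the ELK sphere: z² = 103.61² − (x − 134.1)² − (y + 83.7)² with x = 32.299, y = -77.604, so z ≈ 18.287 ≈ 18.3 km.

x ≈ 32.3 km, y ≈ -77.6 km, depth ≈ 18.3 km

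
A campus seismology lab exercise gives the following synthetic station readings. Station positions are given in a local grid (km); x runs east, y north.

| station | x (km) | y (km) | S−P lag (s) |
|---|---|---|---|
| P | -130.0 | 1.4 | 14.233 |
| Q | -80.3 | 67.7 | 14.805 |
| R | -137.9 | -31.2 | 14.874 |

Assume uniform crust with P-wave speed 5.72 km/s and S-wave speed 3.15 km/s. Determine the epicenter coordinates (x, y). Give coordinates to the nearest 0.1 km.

(-33.8, -25.1)

Distance from S−P lag: d = Δt · v_P v_S / (v_P − v_S) = Δt · (5.72·3.15)/(5.72−3.15) ≈ 7.0109·Δt.
So d_P = 99.79, d_Q = 103.80, d_R = 104.28 km.
Circle about each station: (x + 130.0)² + (y − 1.4)² = 99.79²; (x + 80.3)² + (y − 67.7)² = 103.80²; (x + 137.9)² + (y + 31.2)² = 104.28².
Subtracting pairs of circle equations eliminates x²+y² and gives linear equations (the radical axes):
99.4 x + 132.6 y = -6686.98
-15.8 x − 65.2 y = 2171.62
Solving the 2×2 system: x ≈ -33.8, y ≈ -25.1 km.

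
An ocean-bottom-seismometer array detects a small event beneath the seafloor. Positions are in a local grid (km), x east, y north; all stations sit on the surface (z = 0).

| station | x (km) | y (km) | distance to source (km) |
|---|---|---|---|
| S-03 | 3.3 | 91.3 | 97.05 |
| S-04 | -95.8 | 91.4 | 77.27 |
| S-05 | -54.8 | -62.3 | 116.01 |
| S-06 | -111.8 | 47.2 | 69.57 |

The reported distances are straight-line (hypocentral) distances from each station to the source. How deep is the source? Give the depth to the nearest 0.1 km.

Each station gives a sphere (x−x_i)² + (y−y_i)² + z² = d_i² (stations at z=0).
Subtracting the S-03 sphere from S-04 and S-05: z² cancels, leaving linear equations in x and y:
-198.2 x + 0.2 y = 12633.07
-116.2 x − 307.2 y = -5501.87
Solving: x ≈ -63.697, y ≈ 42.003 km (keep extra digits for the depth step; rounded: -63.7, 42.0).
Then from the S-03 sphere: z² = 97.05² − (x − 3.3)² − (y − 91.3)² with x = -63.697, y = 42.003, so z ≈ 49.999 ≈ 50.0 km.

50.0 km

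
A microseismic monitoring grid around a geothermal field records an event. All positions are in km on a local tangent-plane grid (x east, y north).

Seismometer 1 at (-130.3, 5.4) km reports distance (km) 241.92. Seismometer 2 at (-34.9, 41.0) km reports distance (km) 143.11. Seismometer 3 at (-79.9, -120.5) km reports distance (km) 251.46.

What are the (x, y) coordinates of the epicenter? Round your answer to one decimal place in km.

Circle about each station: (x + 130.3)² + (y − 5.4)² = 241.92²; (x + 34.9)² + (y − 41.0)² = 143.11²; (x + 79.9)² + (y + 120.5)² = 251.46².
Subtracting pairs of circle equations eliminates x²+y² and gives linear equations (the radical axes):
190.8 x + 71.2 y = 23936.57
100.8 x − 251.8 y = -809.84
Solving the 2×2 system: x ≈ 108.1, y ≈ 46.5 km.

(108.1, 46.5)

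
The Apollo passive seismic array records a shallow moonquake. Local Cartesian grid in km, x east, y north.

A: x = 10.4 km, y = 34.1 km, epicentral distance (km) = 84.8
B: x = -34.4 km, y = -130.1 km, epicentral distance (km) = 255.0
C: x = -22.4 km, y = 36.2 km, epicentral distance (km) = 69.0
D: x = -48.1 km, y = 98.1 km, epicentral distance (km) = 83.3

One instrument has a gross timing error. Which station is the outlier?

C

Solve using three stations at a time. Using A, B, D (subtract circle equations pairwise → linear system) gives (x, y) ≈ (33.3, 115.7).
Distances from that point to each station vs reported:
  A: calculated 84.8 vs reported 84.8 → residual 0.0 km
  B: calculated 255.0 vs reported 255.0 → residual 0.0 km
  C: calculated 97.1 vs reported 69.0 → residual 28.1 km
  D: calculated 83.3 vs reported 83.3 → residual 0.0 km
A, B, D are mutually consistent (residuals ≈ 0); C is off by 28.1 km.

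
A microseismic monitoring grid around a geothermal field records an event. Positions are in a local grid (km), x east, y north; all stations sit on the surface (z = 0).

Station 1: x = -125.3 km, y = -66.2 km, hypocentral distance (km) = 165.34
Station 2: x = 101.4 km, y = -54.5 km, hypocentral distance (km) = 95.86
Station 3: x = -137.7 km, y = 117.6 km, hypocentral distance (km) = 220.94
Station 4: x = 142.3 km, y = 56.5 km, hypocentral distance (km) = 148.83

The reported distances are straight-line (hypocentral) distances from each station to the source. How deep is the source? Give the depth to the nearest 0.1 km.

Each station gives a sphere (x−x_i)² + (y−y_i)² + z² = d_i² (stations at z=0).
Subtracting the Station 1 sphere from Station 2 and Station 3: z² cancels, leaving linear equations in x and y:
453.4 x + 23.4 y = 11317.86
-24.8 x + 367.6 y = -8768.65
Solving: x ≈ 26.102, y ≈ -22.093 km (keep extra digits for the depth step; rounded: 26.1, -22.1).
Then from the Station 1 sphere: z² = 165.34² − (x + 125.3)² − (y + 66.2)² with x = 26.102, y = -22.093, so z ≈ 49.692 ≈ 49.7 km.
Check against Station 4 (with the unrounded solution): distance 148.82 ≈ 148.83 km. ✓

z ≈ 49.7 km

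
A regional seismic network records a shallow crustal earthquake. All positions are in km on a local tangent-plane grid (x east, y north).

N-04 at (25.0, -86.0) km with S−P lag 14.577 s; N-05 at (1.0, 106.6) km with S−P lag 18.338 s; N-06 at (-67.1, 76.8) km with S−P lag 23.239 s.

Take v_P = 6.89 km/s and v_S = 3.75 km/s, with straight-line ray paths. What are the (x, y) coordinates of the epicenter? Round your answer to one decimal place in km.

Distance from S−P lag: d = Δt · v_P v_S / (v_P − v_S) = Δt · (6.89·3.75)/(6.89−3.75) ≈ 8.2285·Δt.
So d_N-04 = 119.95, d_N-05 = 150.89, d_N-06 = 191.22 km.
Circle about each station: (x − 25.0)² + (y + 86.0)² = 119.95²; (x − 1.0)² + (y − 106.6)² = 150.89²; (x + 67.1)² + (y − 76.8)² = 191.22².
Subtracting the N-04 equation from the N-05 and N-06 equations removes the quadratic terms:
-48.0 x + 385.2 y = -5036.23
-184.2 x + 325.6 y = -19797.44
Solving the 2×2 system: x ≈ 108.2, y ≈ 0.4 km.

108.2 km east, 0.4 km north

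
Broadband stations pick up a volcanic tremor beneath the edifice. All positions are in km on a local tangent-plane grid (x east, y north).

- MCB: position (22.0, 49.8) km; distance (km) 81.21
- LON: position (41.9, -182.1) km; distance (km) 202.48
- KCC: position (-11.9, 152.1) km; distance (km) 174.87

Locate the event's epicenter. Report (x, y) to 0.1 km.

Circle about each station: (x − 22.0)² + (y − 49.8)² = 81.21²; (x − 41.9)² + (y + 182.1)² = 202.48²; (x + 11.9)² + (y − 152.1)² = 174.87².
Subtracting the MCB equation from the LON and KCC equations removes the quadratic terms:
39.8 x − 463.8 y = -2451.11
-67.8 x + 204.6 y = -3672.47
Solving the 2×2 system: x ≈ 94.6, y ≈ 13.4 km.

94.6 km east, 13.4 km north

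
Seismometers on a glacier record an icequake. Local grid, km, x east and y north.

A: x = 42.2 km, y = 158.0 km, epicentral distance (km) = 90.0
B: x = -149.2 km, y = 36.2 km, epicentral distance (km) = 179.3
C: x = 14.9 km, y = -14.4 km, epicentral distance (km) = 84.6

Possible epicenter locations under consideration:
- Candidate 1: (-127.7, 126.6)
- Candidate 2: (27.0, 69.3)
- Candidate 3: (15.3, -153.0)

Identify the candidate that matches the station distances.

For each candidate, compare |candidate − station| to the reported distance:
Candidate 1: residuals A 82.8, B 86.4, C 115.9 → max 115.9 km
Candidate 2: residuals A 0.0, B 0.0, C 0.0 → max 0.0 km
Candidate 3: residuals A 222.2, B 71.4, C 54.0 → max 222.2 km
Only Candidate 2 has all residuals ≈ 0.

Candidate 2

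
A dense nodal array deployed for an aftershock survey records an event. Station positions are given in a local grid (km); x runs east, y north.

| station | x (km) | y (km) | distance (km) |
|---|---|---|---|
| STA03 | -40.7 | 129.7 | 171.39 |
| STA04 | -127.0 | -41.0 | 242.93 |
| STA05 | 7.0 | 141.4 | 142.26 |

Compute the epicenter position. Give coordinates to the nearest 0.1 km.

Circle about each station: (x + 40.7)² + (y − 129.7)² = 171.39²; (x + 127.0)² + (y + 41.0)² = 242.93²; (x − 7.0)² + (y − 141.4)² = 142.26².
Subtracting the STA03 equation from the STA04 and STA05 equations removes the quadratic terms:
-172.6 x − 341.4 y = -30309.03
95.4 x + 23.4 y = 10701.00
Solving the 2×2 system: x ≈ 103.2, y ≈ 36.6 km.

(103.2, 36.6)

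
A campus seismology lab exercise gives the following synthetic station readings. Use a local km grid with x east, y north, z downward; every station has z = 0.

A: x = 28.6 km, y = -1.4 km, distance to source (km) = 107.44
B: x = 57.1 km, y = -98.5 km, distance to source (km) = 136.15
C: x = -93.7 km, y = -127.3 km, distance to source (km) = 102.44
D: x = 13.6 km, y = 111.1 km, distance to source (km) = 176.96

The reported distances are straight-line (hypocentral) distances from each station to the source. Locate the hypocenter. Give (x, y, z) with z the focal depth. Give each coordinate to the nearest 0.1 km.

x ≈ -58.2 km, y ≈ -43.6 km, depth ≈ 47.2 km

Each station gives a sphere (x−x_i)² + (y−y_i)² + z² = d_i² (stations at z=0).
Subtracting the A sphere from B and C: z² cancels, leaving linear equations in x and y:
57.0 x − 194.2 y = 5149.27
-244.6 x − 251.8 y = 25214.46
Solving: x ≈ -58.203, y ≈ -43.598 km (keep extra digits for the depth step; rounded: -58.2, -43.6).
Then from the A sphere: z² = 107.44² − (x − 28.6)² − (y + 1.4)² with x = -58.203, y = -43.598, so z ≈ 47.201 ≈ 47.2 km.
Check against D (with the unrounded solution): distance 176.96 ≈ 176.96 km. ✓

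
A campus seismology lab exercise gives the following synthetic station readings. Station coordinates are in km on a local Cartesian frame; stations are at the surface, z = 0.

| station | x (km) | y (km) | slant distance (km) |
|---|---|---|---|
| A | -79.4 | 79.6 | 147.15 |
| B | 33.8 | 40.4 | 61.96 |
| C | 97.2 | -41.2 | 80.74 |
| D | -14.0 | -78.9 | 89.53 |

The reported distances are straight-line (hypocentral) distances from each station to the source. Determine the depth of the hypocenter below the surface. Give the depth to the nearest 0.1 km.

Each station gives a sphere (x−x_i)² + (y−y_i)² + z² = d_i² (stations at z=0).
Subtracting the A sphere from B and C: z² cancels, leaving linear equations in x and y:
226.4 x − 78.4 y = 7948.16
353.2 x − 241.6 y = 13638.93
Solving: x ≈ 31.509, y ≈ -10.388 km (keep extra digits for the depth step; rounded: 31.5, -10.4).
Then from the A sphere: z² = 147.15² − (x + 79.4)² − (y − 79.6)² with x = 31.509, y = -10.388, so z ≈ 35.419 ≈ 35.4 km.

z ≈ 35.4 km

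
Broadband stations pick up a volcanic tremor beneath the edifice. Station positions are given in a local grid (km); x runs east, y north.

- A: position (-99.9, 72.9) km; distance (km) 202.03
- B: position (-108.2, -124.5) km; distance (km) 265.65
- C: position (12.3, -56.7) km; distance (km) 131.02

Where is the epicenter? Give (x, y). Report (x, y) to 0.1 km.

Circle about each station: (x + 99.9)² + (y − 72.9)² = 202.03²; (x + 108.2)² + (y + 124.5)² = 265.65²; (x − 12.3)² + (y + 56.7)² = 131.02².
Subtracting the A equation from the B and C equations removes the quadratic terms:
-16.6 x − 394.8 y = -17840.73
224.4 x − 259.2 y = 11721.64
Solving the 2×2 system: x ≈ 99.6, y ≈ 41.0 km.

(99.6, 41.0)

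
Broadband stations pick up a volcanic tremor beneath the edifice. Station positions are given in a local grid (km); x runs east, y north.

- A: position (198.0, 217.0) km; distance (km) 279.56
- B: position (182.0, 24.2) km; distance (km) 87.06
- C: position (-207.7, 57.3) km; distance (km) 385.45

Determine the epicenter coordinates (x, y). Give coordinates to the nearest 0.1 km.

Circle about each station: (x − 198.0)² + (y − 217.0)² = 279.56²; (x − 182.0)² + (y − 24.2)² = 87.06²; (x + 207.7)² + (y − 57.3)² = 385.45².
Subtracting the A equation from the B and C equations removes the quadratic terms:
-32.0 x − 385.6 y = 17990.99
-811.4 x − 319.4 y = -110288.33
Solving the 2×2 system: x ≈ 159.5, y ≈ -59.9 km.
Check against A (with the unrounded x, y): √((x − 198.0)²+(y − 217.0)²) = 279.56 ≈ 279.56 km. ✓

x ≈ 159.5 km, y ≈ -59.9 km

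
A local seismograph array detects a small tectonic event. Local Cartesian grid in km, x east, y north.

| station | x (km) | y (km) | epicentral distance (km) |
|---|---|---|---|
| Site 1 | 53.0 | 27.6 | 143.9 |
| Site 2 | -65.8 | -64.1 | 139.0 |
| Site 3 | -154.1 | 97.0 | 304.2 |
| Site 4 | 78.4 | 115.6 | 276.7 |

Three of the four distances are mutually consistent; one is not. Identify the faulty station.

Site 4

Solve using three stations at a time. Using Site 1, Site 2, Site 3 (subtract circle equations pairwise → linear system) gives (x, y) ≈ (63.2, -115.9).
Distances from that point to each station vs reported:
  Site 1: calculated 143.9 vs reported 143.9 → residual 0.0 km
  Site 2: calculated 139.0 vs reported 139.0 → residual 0.0 km
  Site 3: calculated 304.2 vs reported 304.2 → residual 0.0 km
  Site 4: calculated 232.0 vs reported 276.7 → residual 44.7 km
Site 1, Site 2, Site 3 are mutually consistent (residuals ≈ 0); Site 4 is off by 44.7 km.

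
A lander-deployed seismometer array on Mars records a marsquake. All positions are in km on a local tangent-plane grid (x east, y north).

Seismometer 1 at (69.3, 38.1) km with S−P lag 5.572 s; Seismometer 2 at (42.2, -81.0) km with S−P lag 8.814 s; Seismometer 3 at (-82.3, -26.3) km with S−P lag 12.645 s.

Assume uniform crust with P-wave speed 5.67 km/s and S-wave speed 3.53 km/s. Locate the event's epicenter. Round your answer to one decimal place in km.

Distance from S−P lag: d = Δt · v_P v_S / (v_P − v_S) = Δt · (5.67·3.53)/(5.67−3.53) ≈ 9.3529·Δt.
So d_Seismometer 1 = 52.11, d_Seismometer 2 = 82.44, d_Seismometer 3 = 118.27 km.
Circle about each station: (x − 69.3)² + (y − 38.1)² = 52.11²; (x − 42.2)² + (y + 81.0)² = 82.44²; (x + 82.3)² + (y + 26.3)² = 118.27².
Subtracting the Seismometer 1 equation from the Seismometer 2 and Seismometer 3 equations removes the quadratic terms:
-54.2 x − 238.2 y = -1993.16
-303.2 x − 128.8 y = -10061.46
Solving the 2×2 system: x ≈ 32.8, y ≈ 0.9 km.

x ≈ 32.8 km, y ≈ 0.9 km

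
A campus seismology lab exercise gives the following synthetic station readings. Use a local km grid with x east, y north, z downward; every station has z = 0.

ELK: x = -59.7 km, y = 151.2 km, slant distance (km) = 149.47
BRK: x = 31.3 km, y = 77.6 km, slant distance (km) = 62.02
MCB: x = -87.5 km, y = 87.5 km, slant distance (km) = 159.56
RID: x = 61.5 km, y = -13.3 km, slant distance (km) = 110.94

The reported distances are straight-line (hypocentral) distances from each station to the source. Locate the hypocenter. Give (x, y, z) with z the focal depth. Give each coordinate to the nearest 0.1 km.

Each station gives a sphere (x−x_i)² + (y−y_i)² + z² = d_i² (stations at z=0).
Subtracting the ELK sphere from BRK and MCB: z² cancels, leaving linear equations in x and y:
182.0 x − 147.2 y = -929.28
-55.6 x − 127.4 y = -14231.14
Solving: x ≈ 63.002, y ≈ 84.209 km (keep extra digits for the depth step; rounded: 63.0, 84.2).
Then from the ELK sphere: z² = 149.47² − (x + 59.7)² − (y − 151.2)² with x = 63.002, y = 84.209, so z ≈ 52.893 ≈ 52.9 km.

x ≈ 63.0 km, y ≈ 84.2 km, depth ≈ 52.9 km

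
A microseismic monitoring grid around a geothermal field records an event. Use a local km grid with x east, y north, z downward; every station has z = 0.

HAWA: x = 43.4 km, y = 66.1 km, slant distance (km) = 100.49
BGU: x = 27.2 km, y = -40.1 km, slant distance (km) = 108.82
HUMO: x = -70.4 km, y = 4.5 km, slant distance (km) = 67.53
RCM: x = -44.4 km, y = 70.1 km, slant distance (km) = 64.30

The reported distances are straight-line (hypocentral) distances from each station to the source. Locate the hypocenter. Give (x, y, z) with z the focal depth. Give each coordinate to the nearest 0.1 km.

x ≈ -36.1 km, y ≈ 32.1 km, depth ≈ 51.2 km

Each station gives a sphere (x−x_i)² + (y−y_i)² + z² = d_i² (stations at z=0).
Subtracting the HAWA sphere from BGU and HUMO: z² cancels, leaving linear equations in x and y:
-32.4 x − 212.4 y = -5648.47
-227.6 x − 123.2 y = 4261.58
Solving: x ≈ -36.100, y ≈ 32.100 km (keep extra digits for the depth step; rounded: -36.1, 32.1).
Then from the HAWA sphere: z² = 100.49² − (x − 43.4)² − (y − 66.1)² with x = -36.100, y = 32.100, so z ≈ 51.205 ≈ 51.2 km.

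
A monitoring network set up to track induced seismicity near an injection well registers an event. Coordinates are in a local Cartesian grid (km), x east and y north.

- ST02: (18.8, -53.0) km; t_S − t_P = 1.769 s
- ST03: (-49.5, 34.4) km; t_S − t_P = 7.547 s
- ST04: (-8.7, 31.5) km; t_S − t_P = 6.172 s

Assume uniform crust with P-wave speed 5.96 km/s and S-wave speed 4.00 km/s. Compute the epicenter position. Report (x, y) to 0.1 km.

-0.3 km east, -43.1 km north

Distance from S−P lag: d = Δt · v_P v_S / (v_P − v_S) = Δt · (5.96·4.00)/(5.96−4.00) ≈ 12.1633·Δt.
So d_ST02 = 21.52, d_ST03 = 91.80, d_ST04 = 75.07 km.
Circle about each station: (x − 18.8)² + (y + 53.0)² = 21.52²; (x + 49.5)² + (y − 34.4)² = 91.80²; (x + 8.7)² + (y − 31.5)² = 75.07².
Subtracting the ST02 equation from the ST03 and ST04 equations removes the quadratic terms:
-136.6 x + 174.8 y = -7492.96
-55.0 x + 169.0 y = -7266.89
Solving the 2×2 system: x ≈ -0.3, y ≈ -43.1 km.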